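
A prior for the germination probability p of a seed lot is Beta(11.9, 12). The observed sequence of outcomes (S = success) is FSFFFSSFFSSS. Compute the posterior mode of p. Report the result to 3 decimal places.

Prior: Beta(11.9, 12).
Data: 6 successes in 12 trials (from the sequence). The binomial likelihood contributes p^6(1−p)^6, so the posterior is Beta(11.9+6, 12+6) = Beta(17.9, 18).
For Beta(a, b) with a, b > 1 the mode is (a−1)/(a+b−2) = 16.9/33.9 ≈ 0.499.

p̂_MAP = 0.499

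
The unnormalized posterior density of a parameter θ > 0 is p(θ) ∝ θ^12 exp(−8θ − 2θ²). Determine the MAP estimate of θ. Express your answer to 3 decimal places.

θ̂_MAP = 1.000

ℓ'(θ) = 12/θ − 8 − 4θ. Setting this to zero and multiplying by θ: 4θ² + 8θ − 12 = 0.
θ = (−8 + √(8² + 4·4·12)) / (2·4) = (−8 + √256) / 8 = (−8 + 16)/8 = 1.
ℓ''(θ) = −12/θ² − 4 < 0, confirming a maximum.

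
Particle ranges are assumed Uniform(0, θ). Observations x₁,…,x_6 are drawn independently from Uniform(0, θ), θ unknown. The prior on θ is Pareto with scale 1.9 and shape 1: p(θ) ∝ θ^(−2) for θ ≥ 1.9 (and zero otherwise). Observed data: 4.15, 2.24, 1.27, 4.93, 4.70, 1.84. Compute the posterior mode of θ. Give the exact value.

The Uniform(0, θ) likelihood is θ^(−n) for θ ≥ max(xᵢ), zero otherwise. Here max(xᵢ) = 4.93.
Posterior ∝ θ^(−2) · θ^(−6) = θ^(−8) on θ ≥ max(1.9, 4.93) = 4.93.
This density is strictly decreasing in θ, so the posterior mode lies at the lower boundary of the support.

θ̂_MAP = 4.93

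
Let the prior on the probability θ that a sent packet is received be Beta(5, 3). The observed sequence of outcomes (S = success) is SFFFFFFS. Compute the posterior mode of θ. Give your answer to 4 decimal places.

Prior: Beta(5, 3).
Data: 2 successes in 8 trials (from the sequence). The binomial likelihood contributes θ^2(1−θ)^6, so the posterior is Beta(5+2, 3+6) = Beta(7, 9).
For Beta(a, b) with a, b > 1 the mode is (a−1)/(a+b−2) = 6/14 ≈ 0.4286.

θ̂_MAP = 0.4286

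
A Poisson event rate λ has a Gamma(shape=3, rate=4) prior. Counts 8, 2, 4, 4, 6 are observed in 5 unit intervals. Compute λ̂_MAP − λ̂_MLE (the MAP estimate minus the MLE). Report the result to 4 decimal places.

Σxᵢ = 24. Posterior is Gamma(27, 9); MAP = (27−1)/9 = 26/9 ≈ 2.88889.
MLE = x̄ = 24/5 ≈ 4.80000.
Difference = 26/9 − 24/5 = -86/45 ≈ -1.9111.

MAP − MLE = -1.9111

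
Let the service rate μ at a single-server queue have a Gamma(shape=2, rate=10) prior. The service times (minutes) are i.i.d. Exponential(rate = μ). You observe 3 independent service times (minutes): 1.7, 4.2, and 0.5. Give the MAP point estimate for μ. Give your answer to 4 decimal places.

μ̂_MAP = 0.2439

The Exponential(rate=μ) likelihood is ∝ μ^n e^(−μΣtᵢ). Here n = 3 and Σtᵢ = 1.7 + 4.2 + 0.5 = 6.4.
Posterior ∝ μe^(−10μ) · μ^3e^(−6.4μ) = μ^4e^(−16.4μ), i.e. Gamma(5, 16.4).
Mode = (a−1)/b = 4/16.4 ≈ 0.2439.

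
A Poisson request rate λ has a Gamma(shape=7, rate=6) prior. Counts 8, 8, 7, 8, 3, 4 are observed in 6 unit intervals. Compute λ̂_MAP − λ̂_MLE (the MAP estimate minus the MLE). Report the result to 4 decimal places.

Σxᵢ = 38. Posterior is Gamma(45, 12); MAP = (45−1)/12 = 44/12 ≈ 3.66667.
MLE = x̄ = 38/6 ≈ 6.33333.
Difference = 44/12 − 38/6 = -8/3 ≈ -2.6667.

MAP − MLE = -2.6667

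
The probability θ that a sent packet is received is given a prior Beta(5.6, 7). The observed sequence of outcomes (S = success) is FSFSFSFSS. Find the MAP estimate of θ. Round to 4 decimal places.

Prior: Beta(5.6, 7).
Data: 5 successes in 9 trials (from the sequence). The binomial likelihood contributes θ^5(1−θ)^4, so the posterior is Beta(5.6+5, 7+4) = Beta(10.6, 11).
For Beta(a, b) with a, b > 1 the mode is (a−1)/(a+b−2) = 9.6/19.6 ≈ 0.4898.

θ̂_MAP = 0.4898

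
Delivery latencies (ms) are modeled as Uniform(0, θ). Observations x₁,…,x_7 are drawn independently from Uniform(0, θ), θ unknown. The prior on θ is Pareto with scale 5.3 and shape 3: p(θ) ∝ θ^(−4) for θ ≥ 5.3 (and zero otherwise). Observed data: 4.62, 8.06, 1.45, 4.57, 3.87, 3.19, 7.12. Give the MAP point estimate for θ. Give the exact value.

θ̂_MAP = 8.06

The Uniform(0, θ) likelihood is θ^(−n) for θ ≥ max(xᵢ), zero otherwise. Here max(xᵢ) = 8.06.
Posterior ∝ θ^(−4) · θ^(−7) = θ^(−11) on θ ≥ max(5.3, 8.06) = 8.06.
This density is strictly decreasing in θ, so the posterior mode lies at the lower boundary of the support.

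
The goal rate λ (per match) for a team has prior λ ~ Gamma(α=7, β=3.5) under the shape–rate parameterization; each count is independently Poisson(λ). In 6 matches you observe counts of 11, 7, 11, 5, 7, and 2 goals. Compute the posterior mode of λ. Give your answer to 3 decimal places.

Σxᵢ = 11+7+11+5+7+2 = 43, with n = 6.
Posterior ∝ λ^6e^(−3.5λ) · λ^43e^(−6λ) = λ^49e^(−9.5λ), i.e. Gamma(shape=50, rate=9.5).
The mode of a Gamma(a, b) with a ≥ 1 (shape–rate) is (a−1)/b = 49/9.5 ≈ 5.158.

λ̂_MAP = 5.158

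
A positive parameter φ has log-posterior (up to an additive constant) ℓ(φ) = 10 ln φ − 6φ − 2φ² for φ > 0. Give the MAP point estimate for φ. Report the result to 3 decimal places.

φ̂_MAP = 1.000

ℓ'(φ) = 10/φ − 6 − 4φ. Setting this to zero and multiplying by φ: 4φ² + 6φ − 10 = 0.
φ = (−6 + √(6² + 4·4·10)) / (2·4) = (−6 + √196) / 8 = (−6 + 14)/8 = 1.
ℓ''(φ) = −10/φ² − 4 < 0, confirming a maximum.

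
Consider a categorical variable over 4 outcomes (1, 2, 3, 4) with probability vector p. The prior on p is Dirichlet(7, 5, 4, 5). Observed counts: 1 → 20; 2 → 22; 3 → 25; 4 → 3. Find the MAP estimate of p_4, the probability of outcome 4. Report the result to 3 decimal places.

The posterior is Dirichlet(αᵢ + nᵢ) = Dirichlet(27, 27, 29, 8).
For a Dirichlet(a₁,…,a_K) with all aᵢ > 1, the mode has j-th component (aⱼ − 1)/(Σaᵢ − K).
Here Σaᵢ = 91 and K = 4, so p_4 = (8 − 1)/(91 − 4) = 7/87 ≈ 0.080.

MAP estimate: 0.080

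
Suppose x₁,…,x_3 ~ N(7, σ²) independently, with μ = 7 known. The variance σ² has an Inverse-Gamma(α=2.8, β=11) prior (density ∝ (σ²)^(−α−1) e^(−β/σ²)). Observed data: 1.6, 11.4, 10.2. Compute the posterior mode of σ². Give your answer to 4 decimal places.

σ̂²_MAP = 7.6189

Sum of squared deviations about the known mean: SS = (1.6−7)² + (11.4−7)² + (10.2−7)² = 58.76.
The Normal likelihood contributes (σ²)^(−n/2) exp(−SS/(2σ²)), so the posterior is Inverse-Gamma(α + n/2, β + SS/2) = Inverse-Gamma(4.3, 40.38).
The mode of Inverse-Gamma(a, b) is b/(a+1) = 40.38/5.3 ≈ 7.6189.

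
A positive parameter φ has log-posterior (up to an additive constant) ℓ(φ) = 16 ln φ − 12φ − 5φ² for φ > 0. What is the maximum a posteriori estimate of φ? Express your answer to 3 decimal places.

φ̂_MAP = 0.800

ℓ'(φ) = 16/φ − 12 − 10φ. Setting this to zero and multiplying by φ: 10φ² + 12φ − 16 = 0.
φ = (−12 + √(12² + 4·10·16)) / (2·10) = (−12 + √784) / 20 = (−12 + 28)/20 = 4/5.
ℓ''(φ) = −16/φ² − 10 < 0, confirming a maximum.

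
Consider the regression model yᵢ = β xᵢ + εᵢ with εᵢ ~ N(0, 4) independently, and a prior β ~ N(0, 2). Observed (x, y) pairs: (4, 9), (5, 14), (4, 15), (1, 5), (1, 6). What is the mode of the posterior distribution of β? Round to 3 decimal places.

β̂_MAP = 2.902

log p(β | y) = −Σ(yᵢ − βxᵢ)²/(2·4) − β²/(2·2) + const.
Setting the derivative to zero: Σxᵢ(yᵢ − βxᵢ)/4 − β/2 = 0, so β = Σxᵢyᵢ / (Σxᵢ² + σ²/τ²).
Σxᵢyᵢ = 4·9 + 5·14 + 4·15 + 1·5 + 1·6 = 177; Σxᵢ² = 59; σ²/τ² = 2.
β̂_MAP = 177 / (59 + 2) = 177/61 ≈ 2.902.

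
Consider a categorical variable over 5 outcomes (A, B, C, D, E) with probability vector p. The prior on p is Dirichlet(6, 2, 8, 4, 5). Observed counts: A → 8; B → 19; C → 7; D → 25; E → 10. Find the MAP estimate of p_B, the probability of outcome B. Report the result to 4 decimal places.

The posterior is Dirichlet(αᵢ + nᵢ) = Dirichlet(14, 21, 15, 29, 15).
For a Dirichlet(a₁,…,a_K) with all aᵢ > 1, the mode has j-th component (aⱼ − 1)/(Σaᵢ − K).
Here Σaᵢ = 94 and K = 5, so p_B = (21 − 1)/(94 − 5) = 20/89 ≈ 0.2247.

MAP estimate of p_B = 0.2247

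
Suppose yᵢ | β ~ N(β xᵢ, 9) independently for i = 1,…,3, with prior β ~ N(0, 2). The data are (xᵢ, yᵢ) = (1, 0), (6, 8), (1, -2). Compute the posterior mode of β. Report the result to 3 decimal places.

log p(β | y) = −Σ(yᵢ − βxᵢ)²/(2·9) − β²/(2·2) + const.
Setting the derivative to zero: Σxᵢ(yᵢ − βxᵢ)/9 − β/2 = 0, so β = Σxᵢyᵢ / (Σxᵢ² + σ²/τ²).
Σxᵢyᵢ = 1·0 + 6·8 + 1·(-2) = 46; Σxᵢ² = 38; σ²/τ² = 4.5.
β̂_MAP = 46 / (38 + 4.5) = 46/42.5 ≈ 1.082.

β̂_MAP = 1.082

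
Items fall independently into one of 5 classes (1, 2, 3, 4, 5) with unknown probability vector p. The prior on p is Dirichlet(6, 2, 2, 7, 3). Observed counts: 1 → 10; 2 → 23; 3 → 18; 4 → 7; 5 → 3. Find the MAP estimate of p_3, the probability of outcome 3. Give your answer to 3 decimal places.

The posterior is Dirichlet(αᵢ + nᵢ) = Dirichlet(16, 25, 20, 14, 6).
For a Dirichlet(a₁,…,a_K) with all aᵢ > 1, the mode has j-th component (aⱼ − 1)/(Σaᵢ − K).
Here Σaᵢ = 81 and K = 5, so p_3 = (20 − 1)/(81 − 5) = 19/76 ≈ 0.250.

MAP estimate: 0.250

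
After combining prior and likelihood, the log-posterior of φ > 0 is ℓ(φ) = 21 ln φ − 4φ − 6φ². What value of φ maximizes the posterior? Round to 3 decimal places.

ℓ'(φ) = 21/φ − 4 − 12φ. Setting this to zero and multiplying by φ: 12φ² + 4φ − 21 = 0.
φ = (−4 + √(4² + 4·12·21)) / (2·12) = (−4 + √1024) / 24 = (−4 + 32)/24 = 7/6.
ℓ''(φ) = −21/φ² − 12 < 0, confirming a maximum.

φ̂_MAP = 1.167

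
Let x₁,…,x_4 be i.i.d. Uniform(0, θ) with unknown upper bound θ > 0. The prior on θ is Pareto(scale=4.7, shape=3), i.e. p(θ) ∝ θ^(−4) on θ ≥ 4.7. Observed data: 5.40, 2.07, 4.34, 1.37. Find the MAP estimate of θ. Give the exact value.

θ̂_MAP = 5.40

The Uniform(0, θ) likelihood is θ^(−n) for θ ≥ max(xᵢ), zero otherwise. Here max(xᵢ) = 5.40.
Posterior ∝ θ^(−4) · θ^(−4) = θ^(−8) on θ ≥ max(4.7, 5.40) = 5.40.
This density is strictly decreasing in θ, so the posterior mode lies at the lower boundary of the support.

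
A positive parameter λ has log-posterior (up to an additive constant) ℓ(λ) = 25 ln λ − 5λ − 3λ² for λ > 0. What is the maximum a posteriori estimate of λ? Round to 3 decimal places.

λ̂_MAP = 1.667

ℓ'(λ) = 25/λ − 5 − 6λ. Setting this to zero and multiplying by λ: 6λ² + 5λ − 25 = 0.
λ = (−5 + √(5² + 4·6·25)) / (2·6) = (−5 + √625) / 12 = (−5 + 25)/12 = 5/3.
ℓ''(λ) = −25/λ² − 6 < 0, confirming a maximum.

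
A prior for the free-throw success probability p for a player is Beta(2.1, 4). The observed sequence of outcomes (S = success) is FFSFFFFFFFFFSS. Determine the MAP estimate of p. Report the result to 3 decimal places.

Prior: Beta(2.1, 4).
Data: 3 successes in 14 trials (from the sequence). The binomial likelihood contributes p^3(1−p)^11, so the posterior is Beta(2.1+3, 4+11) = Beta(5.1, 15).
For Beta(a, b) with a, b > 1 the mode is (a−1)/(a+b−2) = 4.1/18.1 ≈ 0.227.

p̂_MAP = 0.227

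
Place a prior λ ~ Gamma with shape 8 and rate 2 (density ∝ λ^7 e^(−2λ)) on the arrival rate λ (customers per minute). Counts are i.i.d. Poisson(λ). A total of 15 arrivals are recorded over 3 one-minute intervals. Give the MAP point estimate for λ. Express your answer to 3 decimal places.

Σxᵢ = 15, n = 3.
Posterior ∝ λ^7e^(−2λ) · λ^15e^(−3λ) = λ^22e^(−5λ), i.e. Gamma(shape=23, rate=5).
The mode of a Gamma(a, b) with a ≥ 1 (shape–rate) is (a−1)/b = 22/5 ≈ 4.400.

λ̂_MAP = 4.400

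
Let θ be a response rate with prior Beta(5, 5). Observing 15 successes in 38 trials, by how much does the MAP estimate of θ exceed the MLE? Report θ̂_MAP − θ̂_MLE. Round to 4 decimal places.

MAP − MLE = 0.0183

Posterior is Beta(20, 28); MAP = (20−1)/(48−2) = 19/46 ≈ 0.41304.
MLE ignores the prior: θ̂_MLE = k/n = 15/38 ≈ 0.39474.
Difference = 19/46 − 15/38 = 8/437 ≈ 0.0183.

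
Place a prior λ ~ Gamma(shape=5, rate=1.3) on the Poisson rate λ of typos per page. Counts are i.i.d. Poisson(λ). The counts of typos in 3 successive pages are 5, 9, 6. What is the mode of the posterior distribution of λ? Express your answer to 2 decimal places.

λ̂_MAP = 5.58

Σxᵢ = 5+9+6 = 20, with n = 3.
Posterior ∝ λ^4e^(−1.3λ) · λ^20e^(−3λ) = λ^24e^(−4.3λ), i.e. Gamma(shape=25, rate=4.3).
The mode of a Gamma(a, b) with a ≥ 1 (shape–rate) is (a−1)/b = 24/4.3 ≈ 5.58.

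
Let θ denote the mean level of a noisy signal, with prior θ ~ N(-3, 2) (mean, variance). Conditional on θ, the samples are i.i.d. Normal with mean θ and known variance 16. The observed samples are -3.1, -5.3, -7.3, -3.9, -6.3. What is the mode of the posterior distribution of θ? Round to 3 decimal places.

n = 5; x̄ = ((-3.1) + (-5.3) + (-7.3) + (-3.9) + (-6.3))/5 = -25.9/5 = -5.18.
For a Normal prior and Normal likelihood with known variance, the posterior is Normal; its mode equals its mean, the precision-weighted average.
Prior precision 1/σ₀² = 1/2 = 0.5; data precision n/σ² = 5/16 = 0.3125.
θ̂ = (0.5·(-3) + 0.3125·(-5.18)) / (0.5 + 0.3125) = (-3.11875)/0.8125 = -499/130 ≈ -3.838.

θ̂_MAP = -3.838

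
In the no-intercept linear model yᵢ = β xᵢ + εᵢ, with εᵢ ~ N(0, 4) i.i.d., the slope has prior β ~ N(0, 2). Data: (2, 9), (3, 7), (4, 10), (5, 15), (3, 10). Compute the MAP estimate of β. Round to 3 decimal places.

β̂_MAP = 2.831

log p(β | y) = −Σ(yᵢ − βxᵢ)²/(2·4) − β²/(2·2) + const.
Setting the derivative to zero: Σxᵢ(yᵢ − βxᵢ)/4 − β/2 = 0, so β = Σxᵢyᵢ / (Σxᵢ² + σ²/τ²).
Σxᵢyᵢ = 2·9 + 3·7 + 4·10 + 5·15 + 3·10 = 184; Σxᵢ² = 63; σ²/τ² = 2.
β̂_MAP = 184 / (63 + 2) = 184/65 ≈ 2.831.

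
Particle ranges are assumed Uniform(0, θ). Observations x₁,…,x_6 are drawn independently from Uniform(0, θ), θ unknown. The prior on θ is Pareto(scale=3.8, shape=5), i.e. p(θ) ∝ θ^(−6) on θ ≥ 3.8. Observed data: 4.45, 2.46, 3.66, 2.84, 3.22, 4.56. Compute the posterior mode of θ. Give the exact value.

The Uniform(0, θ) likelihood is θ^(−n) for θ ≥ max(xᵢ), zero otherwise. Here max(xᵢ) = 4.56.
Posterior ∝ θ^(−6) · θ^(−6) = θ^(−12) on θ ≥ max(3.8, 4.56) = 4.56.
This density is strictly decreasing in θ, so the posterior mode lies at the lower boundary of the support.

θ̂_MAP = 4.56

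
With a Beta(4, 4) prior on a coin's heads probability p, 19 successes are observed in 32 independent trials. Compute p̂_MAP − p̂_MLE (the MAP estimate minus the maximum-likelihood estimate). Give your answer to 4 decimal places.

MAP − MLE = -0.0148

Posterior is Beta(23, 17); MAP = (23−1)/(40−2) = 22/38 ≈ 0.57895.
MLE ignores the prior: p̂_MLE = k/n = 19/32 ≈ 0.59375.
Difference = 22/38 − 19/32 = -9/608 ≈ -0.0148.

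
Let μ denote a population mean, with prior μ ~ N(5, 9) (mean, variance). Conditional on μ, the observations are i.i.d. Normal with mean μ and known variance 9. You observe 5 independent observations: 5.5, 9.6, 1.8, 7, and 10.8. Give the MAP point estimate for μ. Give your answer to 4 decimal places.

μ̂_MAP = 6.6167

n = 5; x̄ = (5.5 + 9.6 + 1.8 + 7 + 10.8)/5 = 34.7/5 = 6.94.
For a Normal prior and Normal likelihood with known variance, the posterior is Normal; its mode equals its mean, the precision-weighted average.
Prior precision 1/σ₀² = 1/9; data precision n/σ² = 5/9.
μ̂ = ((1/9)·5 + (5/9)·6.94) / (1/9 + 5/9) = (397/90)/(2/3) = 397/60 ≈ 6.6167.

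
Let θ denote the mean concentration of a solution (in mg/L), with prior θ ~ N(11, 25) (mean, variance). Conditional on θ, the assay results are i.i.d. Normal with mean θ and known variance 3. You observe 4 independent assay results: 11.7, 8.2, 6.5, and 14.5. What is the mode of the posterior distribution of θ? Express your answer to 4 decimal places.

n = 4; x̄ = (11.7 + 8.2 + 6.5 + 14.5)/4 = 40.9/4 = 10.225.
For a Normal prior and Normal likelihood with known variance, the posterior is Normal; its mode equals its mean, the precision-weighted average.
Prior precision 1/σ₀² = 1/25 = 0.04; data precision n/σ² = 4/3.
θ̂ = (0.04·11 + (4/3)·10.225) / (0.04 + 4/3) = (2111/150)/(103/75) = 2111/206 ≈ 10.2476.

θ̂_MAP = 10.2476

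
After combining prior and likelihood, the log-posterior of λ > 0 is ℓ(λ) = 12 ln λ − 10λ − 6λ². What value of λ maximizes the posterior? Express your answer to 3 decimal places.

ℓ'(λ) = 12/λ − 10 − 12λ. Setting this to zero and multiplying by λ: 12λ² + 10λ − 12 = 0.
λ = (−10 + √(10² + 4·12·12)) / (2·12) = (−10 + √676) / 24 = (−10 + 26)/24 = 2/3.
ℓ''(λ) = −12/λ² − 12 < 0, confirming a maximum.

λ̂_MAP = 0.667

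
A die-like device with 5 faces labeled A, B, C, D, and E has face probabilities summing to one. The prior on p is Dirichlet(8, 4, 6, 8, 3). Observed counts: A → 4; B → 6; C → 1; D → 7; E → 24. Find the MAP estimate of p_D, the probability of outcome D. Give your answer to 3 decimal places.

MAP estimate of p_D = 0.212

The posterior is Dirichlet(αᵢ + nᵢ) = Dirichlet(12, 10, 7, 15, 27).
For a Dirichlet(a₁,…,a_K) with all aᵢ > 1, the mode has j-th component (aⱼ − 1)/(Σaᵢ − K).
Here Σaᵢ = 71 and K = 5, so p_D = (15 − 1)/(71 − 5) = 14/66 ≈ 0.212.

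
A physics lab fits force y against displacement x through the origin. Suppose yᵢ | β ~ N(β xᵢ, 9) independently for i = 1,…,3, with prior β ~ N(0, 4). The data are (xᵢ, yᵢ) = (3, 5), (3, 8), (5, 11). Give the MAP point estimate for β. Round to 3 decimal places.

log p(β | y) = −Σ(yᵢ − βxᵢ)²/(2·9) − β²/(2·4) + const.
Setting the derivative to zero: Σxᵢ(yᵢ − βxᵢ)/9 − β/4 = 0, so β = Σxᵢyᵢ / (Σxᵢ² + σ²/τ²).
Σxᵢyᵢ = 3·5 + 3·8 + 5·11 = 94; Σxᵢ² = 43; σ²/τ² = 2.25.
β̂_MAP = 94 / (43 + 2.25) = 94/45.25 ≈ 2.077.

β̂_MAP = 2.077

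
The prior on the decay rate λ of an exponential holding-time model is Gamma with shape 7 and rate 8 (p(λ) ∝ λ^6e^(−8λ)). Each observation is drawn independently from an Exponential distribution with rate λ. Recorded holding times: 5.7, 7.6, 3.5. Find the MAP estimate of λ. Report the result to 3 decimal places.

The Exponential(rate=λ) likelihood is ∝ λ^n e^(−λΣtᵢ). Here n = 3 and Σtᵢ = 5.7 + 7.6 + 3.5 = 16.8.
Posterior ∝ λ^6e^(−8λ) · λ^3e^(−16.8λ) = λ^9e^(−24.8λ), i.e. Gamma(10, 24.8).
Mode = (a−1)/b = 9/24.8 ≈ 0.363.

λ̂_MAP = 0.363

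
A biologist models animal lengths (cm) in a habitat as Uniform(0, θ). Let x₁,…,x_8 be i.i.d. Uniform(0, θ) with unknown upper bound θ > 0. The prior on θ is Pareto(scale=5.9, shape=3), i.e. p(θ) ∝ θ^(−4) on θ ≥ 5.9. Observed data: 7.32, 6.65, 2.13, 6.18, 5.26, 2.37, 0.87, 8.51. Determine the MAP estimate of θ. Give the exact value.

θ̂_MAP = 8.51

The Uniform(0, θ) likelihood is θ^(−n) for θ ≥ max(xᵢ), zero otherwise. Here max(xᵢ) = 8.51.
Posterior ∝ θ^(−4) · θ^(−8) = θ^(−12) on θ ≥ max(5.9, 8.51) = 8.51.
This density is strictly decreasing in θ, so the posterior mode lies at the lower boundary of the support.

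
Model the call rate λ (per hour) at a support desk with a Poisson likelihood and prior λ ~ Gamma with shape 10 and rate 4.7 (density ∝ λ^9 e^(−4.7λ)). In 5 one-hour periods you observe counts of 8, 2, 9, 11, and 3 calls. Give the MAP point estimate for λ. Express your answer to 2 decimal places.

Σxᵢ = 8+2+9+11+3 = 33, with n = 5.
Posterior ∝ λ^9e^(−4.7λ) · λ^33e^(−5λ) = λ^42e^(−9.7λ), i.e. Gamma(shape=43, rate=9.7).
The mode of a Gamma(a, b) with a ≥ 1 (shape–rate) is (a−1)/b = 42/9.7 ≈ 4.33.

λ̂_MAP = 4.33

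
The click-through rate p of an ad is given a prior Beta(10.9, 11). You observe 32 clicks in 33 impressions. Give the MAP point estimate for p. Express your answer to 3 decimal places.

Prior: Beta(10.9, 11).
Data: 32 successes in 33 trials. The binomial likelihood contributes p^32(1−p)^1, so the posterior is Beta(10.9+32, 11+1) = Beta(42.9, 12).
For Beta(a, b) with a, b > 1 the mode is (a−1)/(a+b−2) = 41.9/52.9 ≈ 0.792.

p̂_MAP = 0.792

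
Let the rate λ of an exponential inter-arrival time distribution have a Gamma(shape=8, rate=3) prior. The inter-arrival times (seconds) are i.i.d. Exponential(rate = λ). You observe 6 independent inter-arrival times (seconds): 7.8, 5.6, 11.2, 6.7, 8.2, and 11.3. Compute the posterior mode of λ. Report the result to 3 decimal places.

The Exponential(rate=λ) likelihood is ∝ λ^n e^(−λΣtᵢ). Here n = 6 and Σtᵢ = 7.8 + 5.6 + 11.2 + 6.7 + 8.2 + 11.3 = 50.8.
Posterior ∝ λ^7e^(−3λ) · λ^6e^(−50.8λ) = λ^13e^(−53.8λ), i.e. Gamma(14, 53.8).
Mode = (a−1)/b = 13/53.8 ≈ 0.242.

λ̂_MAP = 0.242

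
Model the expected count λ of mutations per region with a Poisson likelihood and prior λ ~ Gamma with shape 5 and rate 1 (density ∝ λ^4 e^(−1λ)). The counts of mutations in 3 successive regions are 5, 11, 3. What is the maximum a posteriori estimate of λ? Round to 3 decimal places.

Σxᵢ = 5+11+3 = 19, with n = 3.
Posterior ∝ λ^4e^(−1λ) · λ^19e^(−3λ) = λ^23e^(−4λ), i.e. Gamma(shape=24, rate=4).
The mode of a Gamma(a, b) with a ≥ 1 (shape–rate) is (a−1)/b = 23/4 ≈ 5.750.

λ̂_MAP = 5.750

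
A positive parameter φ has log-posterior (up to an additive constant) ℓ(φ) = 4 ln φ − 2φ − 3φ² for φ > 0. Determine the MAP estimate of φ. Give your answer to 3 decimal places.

φ̂_MAP = 0.667

ℓ'(φ) = 4/φ − 2 − 6φ. Setting this to zero and multiplying by φ: 6φ² + 2φ − 4 = 0.
φ = (−2 + √(2² + 4·6·4)) / (2·6) = (−2 + √100) / 12 = (−2 + 10)/12 = 2/3.
ℓ''(φ) = −4/φ² − 6 < 0, confirming a maximum.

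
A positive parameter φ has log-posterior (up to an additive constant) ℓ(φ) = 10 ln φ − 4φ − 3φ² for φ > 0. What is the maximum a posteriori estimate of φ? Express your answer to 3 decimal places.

ℓ'(φ) = 10/φ − 4 − 6φ. Setting this to zero and multiplying by φ: 6φ² + 4φ − 10 = 0.
φ = (−4 + √(4² + 4·6·10)) / (2·6) = (−4 + √256) / 12 = (−4 + 16)/12 = 1.
ℓ''(φ) = −10/φ² − 6 < 0, confirming a maximum.

φ̂_MAP = 1.000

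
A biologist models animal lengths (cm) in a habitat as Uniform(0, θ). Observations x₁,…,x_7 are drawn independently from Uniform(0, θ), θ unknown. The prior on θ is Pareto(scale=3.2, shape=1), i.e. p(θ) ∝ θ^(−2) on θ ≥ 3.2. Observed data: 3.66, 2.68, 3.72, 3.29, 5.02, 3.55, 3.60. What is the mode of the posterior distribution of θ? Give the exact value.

θ̂_MAP = 5.02

The Uniform(0, θ) likelihood is θ^(−n) for θ ≥ max(xᵢ), zero otherwise. Here max(xᵢ) = 5.02.
Posterior ∝ θ^(−2) · θ^(−7) = θ^(−9) on θ ≥ max(3.2, 5.02) = 5.02.
This density is strictly decreasing in θ, so the posterior mode lies at the lower boundary of the support.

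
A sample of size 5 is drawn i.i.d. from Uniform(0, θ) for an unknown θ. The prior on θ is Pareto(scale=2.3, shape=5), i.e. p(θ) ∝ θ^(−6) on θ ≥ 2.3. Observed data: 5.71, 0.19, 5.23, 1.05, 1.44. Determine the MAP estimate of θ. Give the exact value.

θ̂_MAP = 5.71

The Uniform(0, θ) likelihood is θ^(−n) for θ ≥ max(xᵢ), zero otherwise. Here max(xᵢ) = 5.71.
Posterior ∝ θ^(−6) · θ^(−5) = θ^(−11) on θ ≥ max(2.3, 5.71) = 5.71.
This density is strictly decreasing in θ, so the posterior mode lies at the lower boundary of the support.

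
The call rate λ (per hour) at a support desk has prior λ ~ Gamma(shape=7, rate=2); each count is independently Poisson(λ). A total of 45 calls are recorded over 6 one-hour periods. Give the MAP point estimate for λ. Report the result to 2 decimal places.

Σxᵢ = 45, n = 6.
Posterior ∝ λ^6e^(−2λ) · λ^45e^(−6λ) = λ^51e^(−8λ), i.e. Gamma(shape=52, rate=8).
The mode of a Gamma(a, b) with a ≥ 1 (shape–rate) is (a−1)/b = 51/8 ≈ 6.38.

λ̂_MAP = 6.38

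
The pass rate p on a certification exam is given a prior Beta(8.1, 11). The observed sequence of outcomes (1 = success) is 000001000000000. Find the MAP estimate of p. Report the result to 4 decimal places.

p̂_MAP = 0.2523

Prior: Beta(8.1, 11).
Data: 1 success in 15 trials (from the sequence). The binomial likelihood contributes p(1−p)^14, so the posterior is Beta(8.1+1, 11+14) = Beta(9.1, 25).
For Beta(a, b) with a, b > 1 the mode is (a−1)/(a+b−2) = 8.1/32.1 ≈ 0.2523.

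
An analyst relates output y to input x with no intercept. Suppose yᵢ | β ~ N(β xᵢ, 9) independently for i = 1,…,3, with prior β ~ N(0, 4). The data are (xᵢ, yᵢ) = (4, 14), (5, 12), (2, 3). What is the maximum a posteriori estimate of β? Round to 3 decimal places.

log p(β | y) = −Σ(yᵢ − βxᵢ)²/(2·9) − β²/(2·4) + const.
Setting the derivative to zero: Σxᵢ(yᵢ − βxᵢ)/9 − β/4 = 0, so β = Σxᵢyᵢ / (Σxᵢ² + σ²/τ²).
Σxᵢyᵢ = 4·14 + 5·12 + 2·3 = 122; Σxᵢ² = 45; σ²/τ² = 2.25.
β̂_MAP = 122 / (45 + 2.25) = 122/47.25 ≈ 2.582.

β̂_MAP = 2.582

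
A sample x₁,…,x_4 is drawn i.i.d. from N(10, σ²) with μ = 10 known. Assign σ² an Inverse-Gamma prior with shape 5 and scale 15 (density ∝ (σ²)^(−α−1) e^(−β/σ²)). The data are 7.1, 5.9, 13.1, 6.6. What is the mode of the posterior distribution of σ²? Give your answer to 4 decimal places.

Sum of squared deviations about the known mean: SS = (7.1−10)² + (5.9−10)² + (13.1−10)² + (6.6−10)² = 46.39.
The Normal likelihood contributes (σ²)^(−n/2) exp(−SS/(2σ²)), so the posterior is Inverse-Gamma(α + n/2, β + SS/2) = Inverse-Gamma(7, 38.195).
The mode of Inverse-Gamma(a, b) is b/(a+1) = 38.195/8 ≈ 4.7744.

σ̂²_MAP = 4.7744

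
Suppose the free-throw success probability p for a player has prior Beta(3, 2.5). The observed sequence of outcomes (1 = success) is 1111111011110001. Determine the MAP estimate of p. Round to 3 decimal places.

Prior: Beta(3, 2.5).
Data: 12 successes in 16 trials (from the sequence). The binomial likelihood contributes p^12(1−p)^4, so the posterior is Beta(3+12, 2.5+4) = Beta(15, 6.5).
For Beta(a, b) with a, b > 1 the mode is (a−1)/(a+b−2) = 14/19.5 ≈ 0.718.

p̂_MAP = 0.718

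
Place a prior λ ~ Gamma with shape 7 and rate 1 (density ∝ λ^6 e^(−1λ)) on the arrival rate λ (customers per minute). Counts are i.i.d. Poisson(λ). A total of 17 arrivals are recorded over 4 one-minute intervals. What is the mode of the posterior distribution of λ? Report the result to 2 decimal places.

Σxᵢ = 17, n = 4.
Posterior ∝ λ^6e^(−1λ) · λ^17e^(−4λ) = λ^23e^(−5λ), i.e. Gamma(shape=24, rate=5).
The mode of a Gamma(a, b) with a ≥ 1 (shape–rate) is (a−1)/b = 23/5 ≈ 4.60.

λ̂_MAP = 4.60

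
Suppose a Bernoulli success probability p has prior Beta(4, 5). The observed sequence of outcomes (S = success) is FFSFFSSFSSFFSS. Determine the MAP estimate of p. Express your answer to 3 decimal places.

Prior: Beta(4, 5).
Data: 7 successes in 14 trials (from the sequence). The binomial likelihood contributes p^7(1−p)^7, so the posterior is Beta(4+7, 5+7) = Beta(11, 12).
For Beta(a, b) with a, b > 1 the mode is (a−1)/(a+b−2) = 10/21 ≈ 0.476.

p̂_MAP = 0.476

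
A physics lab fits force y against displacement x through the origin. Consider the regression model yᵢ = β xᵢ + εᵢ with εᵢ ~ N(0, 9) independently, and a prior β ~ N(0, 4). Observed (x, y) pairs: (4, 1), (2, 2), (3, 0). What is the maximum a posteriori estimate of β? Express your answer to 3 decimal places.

log p(β | y) = −Σ(yᵢ − βxᵢ)²/(2·9) − β²/(2·4) + const.
Setting the derivative to zero: Σxᵢ(yᵢ − βxᵢ)/9 − β/4 = 0, so β = Σxᵢyᵢ / (Σxᵢ² + σ²/τ²).
Σxᵢyᵢ = 4·1 + 2·2 + 3·0 = 8; Σxᵢ² = 29; σ²/τ² = 2.25.
β̂_MAP = 8 / (29 + 2.25) = 8/31.25 ≈ 0.256.

β̂_MAP = 0.256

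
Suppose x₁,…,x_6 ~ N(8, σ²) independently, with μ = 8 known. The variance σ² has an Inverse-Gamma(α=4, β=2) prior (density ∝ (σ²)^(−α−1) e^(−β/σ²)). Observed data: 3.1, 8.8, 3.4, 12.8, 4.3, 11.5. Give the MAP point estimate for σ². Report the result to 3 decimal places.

σ̂²_MAP = 6.174

Sum of squared deviations about the known mean: SS = (3.1−8)² + (8.8−8)² + (3.4−8)² + (12.8−8)² + (4.3−8)² + (11.5−8)² = 94.79.
The Normal likelihood contributes (σ²)^(−n/2) exp(−SS/(2σ²)), so the posterior is Inverse-Gamma(α + n/2, β + SS/2) = Inverse-Gamma(7, 49.395).
The mode of Inverse-Gamma(a, b) is b/(a+1) = 49.395/8 ≈ 6.174.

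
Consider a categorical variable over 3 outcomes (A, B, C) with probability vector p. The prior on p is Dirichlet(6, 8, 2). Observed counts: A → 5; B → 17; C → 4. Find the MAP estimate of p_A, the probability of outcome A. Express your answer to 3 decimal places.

The posterior is Dirichlet(αᵢ + nᵢ) = Dirichlet(11, 25, 6).
For a Dirichlet(a₁,…,a_K) with all aᵢ > 1, the mode has j-th component (aⱼ − 1)/(Σaᵢ − K).
Here Σaᵢ = 42 and K = 3, so p_A = (11 − 1)/(42 − 3) = 10/39 ≈ 0.256.

MAP estimate of p_A = 0.256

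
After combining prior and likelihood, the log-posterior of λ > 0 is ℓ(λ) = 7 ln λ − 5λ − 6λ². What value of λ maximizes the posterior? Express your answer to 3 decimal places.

ℓ'(λ) = 7/λ − 5 − 12λ. Setting this to zero and multiplying by λ: 12λ² + 5λ − 7 = 0.
λ = (−5 + √(5² + 4·12·7)) / (2·12) = (−5 + √361) / 24 = (−5 + 19)/24 = 7/12.
ℓ''(λ) = −7/λ² − 12 < 0, confirming a maximum.

λ̂_MAP = 0.583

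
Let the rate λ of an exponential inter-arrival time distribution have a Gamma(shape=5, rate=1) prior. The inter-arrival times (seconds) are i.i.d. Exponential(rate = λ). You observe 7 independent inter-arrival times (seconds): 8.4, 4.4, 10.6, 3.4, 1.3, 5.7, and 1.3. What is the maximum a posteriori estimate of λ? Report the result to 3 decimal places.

λ̂_MAP = 0.305

The Exponential(rate=λ) likelihood is ∝ λ^n e^(−λΣtᵢ). Here n = 7 and Σtᵢ = 8.4 + 4.4 + 10.6 + 3.4 + 1.3 + 5.7 + 1.3 = 35.1.
Posterior ∝ λ^4e^(−1λ) · λ^7e^(−35.1λ) = λ^11e^(−36.1λ), i.e. Gamma(12, 36.1).
Mode = (a−1)/b = 11/36.1 ≈ 0.305.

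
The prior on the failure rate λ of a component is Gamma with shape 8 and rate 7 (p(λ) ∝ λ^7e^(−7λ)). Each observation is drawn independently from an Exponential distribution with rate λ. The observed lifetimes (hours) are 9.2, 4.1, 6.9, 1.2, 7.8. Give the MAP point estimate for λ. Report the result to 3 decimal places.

The Exponential(rate=λ) likelihood is ∝ λ^n e^(−λΣtᵢ). Here n = 5 and Σtᵢ = 9.2 + 4.1 + 6.9 + 1.2 + 7.8 = 29.2.
Posterior ∝ λ^7e^(−7λ) · λ^5e^(−29.2λ) = λ^12e^(−36.2λ), i.e. Gamma(13, 36.2).
Mode = (a−1)/b = 12/36.2 ≈ 0.331.

λ̂_MAP = 0.331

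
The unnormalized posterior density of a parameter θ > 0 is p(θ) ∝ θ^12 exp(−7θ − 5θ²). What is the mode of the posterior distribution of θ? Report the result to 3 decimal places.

θ̂_MAP = 0.800

ℓ'(θ) = 12/θ − 7 − 10θ. Setting this to zero and multiplying by θ: 10θ² + 7θ − 12 = 0.
θ = (−7 + √(7² + 4·10·12)) / (2·10) = (−7 + √529) / 20 = (−7 + 23)/20 = 4/5.
ℓ''(θ) = −12/θ² − 10 < 0, confirming a maximum.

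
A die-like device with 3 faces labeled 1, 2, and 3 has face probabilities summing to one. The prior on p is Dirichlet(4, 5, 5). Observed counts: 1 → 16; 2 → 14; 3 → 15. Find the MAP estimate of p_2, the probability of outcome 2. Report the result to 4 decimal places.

The posterior is Dirichlet(αᵢ + nᵢ) = Dirichlet(20, 19, 20).
For a Dirichlet(a₁,…,a_K) with all aᵢ > 1, the mode has j-th component (aⱼ − 1)/(Σaᵢ − K).
Here Σaᵢ = 59 and K = 3, so p_2 = (19 − 1)/(59 − 3) = 18/56 ≈ 0.3214.

MAP estimate: 0.3214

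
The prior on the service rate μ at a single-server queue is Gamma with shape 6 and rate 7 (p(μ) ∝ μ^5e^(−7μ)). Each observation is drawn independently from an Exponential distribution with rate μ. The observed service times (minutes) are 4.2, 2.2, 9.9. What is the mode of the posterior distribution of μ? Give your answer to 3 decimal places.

The Exponential(rate=μ) likelihood is ∝ μ^n e^(−μΣtᵢ). Here n = 3 and Σtᵢ = 4.2 + 2.2 + 9.9 = 16.3.
Posterior ∝ μ^5e^(−7μ) · μ^3e^(−16.3μ) = μ^8e^(−23.3μ), i.e. Gamma(9, 23.3).
Mode = (a−1)/b = 8/23.3 ≈ 0.343.

μ̂_MAP = 0.343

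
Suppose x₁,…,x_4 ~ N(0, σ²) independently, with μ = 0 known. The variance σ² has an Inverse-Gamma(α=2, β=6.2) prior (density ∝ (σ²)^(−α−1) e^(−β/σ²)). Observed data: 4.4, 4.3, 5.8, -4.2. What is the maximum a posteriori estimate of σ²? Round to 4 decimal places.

Sum of squared deviations about the known mean: SS = (4.4−0)² + (4.3−0)² + (5.8−0)² + (-4.2−0)² = 89.13.
The Normal likelihood contributes (σ²)^(−n/2) exp(−SS/(2σ²)), so the posterior is Inverse-Gamma(α + n/2, β + SS/2) = Inverse-Gamma(4, 50.765).
The mode of Inverse-Gamma(a, b) is b/(a+1) = 50.765/5 ≈ 10.1530.

σ̂²_MAP = 10.1530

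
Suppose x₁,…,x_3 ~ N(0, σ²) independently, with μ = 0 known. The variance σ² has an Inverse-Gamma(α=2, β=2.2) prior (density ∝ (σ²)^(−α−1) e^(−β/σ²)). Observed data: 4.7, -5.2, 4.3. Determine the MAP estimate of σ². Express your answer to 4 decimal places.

σ̂²_MAP = 8.0022

Sum of squared deviations about the known mean: SS = (4.7−0)² + (-5.2−0)² + (4.3−0)² = 67.62.
The Normal likelihood contributes (σ²)^(−n/2) exp(−SS/(2σ²)), so the posterior is Inverse-Gamma(α + n/2, β + SS/2) = Inverse-Gamma(3.5, 36.01).
The mode of Inverse-Gamma(a, b) is b/(a+1) = 36.01/4.5 ≈ 8.0022.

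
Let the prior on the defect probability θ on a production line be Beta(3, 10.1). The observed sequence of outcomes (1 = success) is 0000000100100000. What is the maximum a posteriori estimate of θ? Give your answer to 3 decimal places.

Prior: Beta(3, 10.1).
Data: 2 successes in 16 trials (from the sequence). The binomial likelihood contributes θ^2(1−θ)^14, so the posterior is Beta(3+2, 10.1+14) = Beta(5, 24.1).
For Beta(a, b) with a, b > 1 the mode is (a−1)/(a+b−2) = 4/27.1 ≈ 0.148.

θ̂_MAP = 0.148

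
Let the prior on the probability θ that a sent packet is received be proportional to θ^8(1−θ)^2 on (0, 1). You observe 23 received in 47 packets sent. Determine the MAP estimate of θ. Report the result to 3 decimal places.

θ̂_MAP = 0.544

The prior density ∝ θ^8(1−θ)^2 is the kernel of Beta(9, 3).
Data: 23 successes in 47 trials. The binomial likelihood contributes θ^23(1−θ)^24, so the posterior is Beta(9+23, 3+24) = Beta(32, 27).
For Beta(a, b) with a, b > 1 the mode is (a−1)/(a+b−2) = 31/57 ≈ 0.544.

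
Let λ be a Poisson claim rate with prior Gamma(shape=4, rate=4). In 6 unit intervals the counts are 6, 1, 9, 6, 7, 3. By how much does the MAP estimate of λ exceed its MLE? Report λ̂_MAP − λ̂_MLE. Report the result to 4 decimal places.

Σxᵢ = 32. Posterior is Gamma(36, 10); MAP = (36−1)/10 = 35/10 ≈ 3.50000.
MLE = x̄ = 32/6 ≈ 5.33333.
Difference = 35/10 − 32/6 = -11/6 ≈ -1.8333.

MAP − MLE = -1.8333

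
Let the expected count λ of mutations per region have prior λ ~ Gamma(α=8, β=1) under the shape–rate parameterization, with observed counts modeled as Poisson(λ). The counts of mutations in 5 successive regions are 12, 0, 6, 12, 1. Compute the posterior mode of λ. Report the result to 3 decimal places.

λ̂_MAP = 6.333

Σxᵢ = 12+0+6+12+1 = 31, with n = 5.
Posterior ∝ λ^7e^(−1λ) · λ^31e^(−5λ) = λ^38e^(−6λ), i.e. Gamma(shape=39, rate=6).
The mode of a Gamma(a, b) with a ≥ 1 (shape–rate) is (a−1)/b = 38/6 ≈ 6.333.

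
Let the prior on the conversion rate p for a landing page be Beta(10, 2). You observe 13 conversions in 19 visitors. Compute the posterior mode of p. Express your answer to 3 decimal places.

Prior: Beta(10, 2).
Data: 13 successes in 19 trials. The binomial likelihood contributes p^13(1−p)^6, so the posterior is Beta(10+13, 2+6) = Beta(23, 8).
For Beta(a, b) with a, b > 1 the mode is (a−1)/(a+b−2) = 22/29 ≈ 0.759.

p̂_MAP = 0.759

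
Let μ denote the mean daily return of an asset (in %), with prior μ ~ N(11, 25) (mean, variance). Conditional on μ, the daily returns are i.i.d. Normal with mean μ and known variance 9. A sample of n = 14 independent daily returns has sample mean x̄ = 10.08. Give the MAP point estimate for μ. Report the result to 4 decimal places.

n = 14, x̄ = 10.08.
For a Normal prior and Normal likelihood with known variance, the posterior is Normal; its mode equals its mean, the precision-weighted average.
Prior precision 1/σ₀² = 1/25 = 0.04; data precision n/σ² = 14/9.
μ̂ = (0.04·11 + (14/9)·10.08) / (0.04 + 14/9) = 16.12/(359/225) = 3627/359 ≈ 10.1031.

μ̂_MAP = 10.1031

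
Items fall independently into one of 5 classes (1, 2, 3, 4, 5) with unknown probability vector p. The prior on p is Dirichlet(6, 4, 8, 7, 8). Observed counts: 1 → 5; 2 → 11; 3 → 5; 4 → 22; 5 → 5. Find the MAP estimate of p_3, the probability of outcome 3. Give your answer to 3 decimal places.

The posterior is Dirichlet(αᵢ + nᵢ) = Dirichlet(11, 15, 13, 29, 13).
For a Dirichlet(a₁,…,a_K) with all aᵢ > 1, the mode has j-th component (aⱼ − 1)/(Σaᵢ − K).
Here Σaᵢ = 81 and K = 5, so p_3 = (13 − 1)/(81 − 5) = 12/76 ≈ 0.158.

MAP estimate: 0.158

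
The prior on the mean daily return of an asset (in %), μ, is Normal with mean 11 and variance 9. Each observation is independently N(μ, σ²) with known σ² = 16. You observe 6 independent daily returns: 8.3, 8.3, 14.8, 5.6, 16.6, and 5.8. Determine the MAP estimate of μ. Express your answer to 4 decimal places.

μ̂_MAP = 10.1514

n = 6; x̄ = (8.3 + 8.3 + 14.8 + 5.6 + 16.6 + 5.8)/6 = 59.4/6 = 9.9.
For a Normal prior and Normal likelihood with known variance, the posterior is Normal; its mode equals its mean, the precision-weighted average.
Prior precision 1/σ₀² = 1/9; data precision n/σ² = 6/16 = 0.375.
μ̂ = ((1/9)·11 + 0.375·9.9) / (1/9 + 0.375) = (3553/720)/(35/72) = 3553/350 ≈ 10.1514.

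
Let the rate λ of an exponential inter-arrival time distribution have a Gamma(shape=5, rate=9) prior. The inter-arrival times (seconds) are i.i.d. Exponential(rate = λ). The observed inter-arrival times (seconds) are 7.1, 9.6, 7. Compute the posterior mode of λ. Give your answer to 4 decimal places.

λ̂_MAP = 0.2141

The Exponential(rate=λ) likelihood is ∝ λ^n e^(−λΣtᵢ). Here n = 3 and Σtᵢ = 7.1 + 9.6 + 7 = 23.7.
Posterior ∝ λ^4e^(−9λ) · λ^3e^(−23.7λ) = λ^7e^(−32.7λ), i.e. Gamma(8, 32.7).
Mode = (a−1)/b = 7/32.7 ≈ 0.2141.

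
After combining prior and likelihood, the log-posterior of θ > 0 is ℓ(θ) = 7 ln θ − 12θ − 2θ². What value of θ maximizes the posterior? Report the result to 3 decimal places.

ℓ'(θ) = 7/θ − 12 − 4θ. Setting this to zero and multiplying by θ: 4θ² + 12θ − 7 = 0.
θ = (−12 + √(12² + 4·4·7)) / (2·4) = (−12 + √256) / 8 = (−12 + 16)/8 = 1/2.
ℓ''(θ) = −7/θ² − 4 < 0, confirming a maximum.

θ̂_MAP = 0.500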